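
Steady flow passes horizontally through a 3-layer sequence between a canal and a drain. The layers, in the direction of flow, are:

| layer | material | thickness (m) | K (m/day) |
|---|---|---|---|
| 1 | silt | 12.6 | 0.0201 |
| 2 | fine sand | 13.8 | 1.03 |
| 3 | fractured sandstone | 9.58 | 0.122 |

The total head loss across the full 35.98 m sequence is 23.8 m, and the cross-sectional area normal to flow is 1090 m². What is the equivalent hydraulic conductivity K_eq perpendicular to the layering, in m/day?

Flow is perpendicular to layering, so the layers act in series and the equivalent K is the thickness-weighted harmonic mean.
Total thickness L = 12.6 + 13.8 + 9.58 = 35.98 m.
Σ(b_i/K_i) = 12.6/0.0201 + 13.8/1.03 + 9.58/0.122 = 718.8 d.
K_eq = L / Σ(b_i/K_i) = 35.98 / 718.8 = 0.05006 m/day.

0.0501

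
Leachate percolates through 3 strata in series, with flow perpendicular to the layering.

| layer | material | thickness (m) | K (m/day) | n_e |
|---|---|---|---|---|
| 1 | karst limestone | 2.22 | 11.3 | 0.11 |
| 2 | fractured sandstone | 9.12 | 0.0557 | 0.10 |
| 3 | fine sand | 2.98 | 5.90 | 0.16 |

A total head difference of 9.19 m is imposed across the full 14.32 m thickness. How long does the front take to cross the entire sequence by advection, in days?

With flow normal to the layers, continuity requires the same specific discharge q through every layer.
Σ(b_i/K_i) = 2.22/11.3 + 9.12/0.0557 + 2.98/5.90 = 164.4 d.
q = Δh / Σ(b_i/K_i) = 9.19 / 164.4 = 0.05589 m/day.
In each layer the seepage velocity is v_i = q/n_i, so the layer transit time is t_i = b_i·n_i / q:
  layer 1 (karst limestone): t_1 = 2.22 × 0.11 / 0.05589 = 4.369 d
  layer 2 (fractured sandstone): t_2 = 9.12 × 0.10 / 0.05589 = 16.32 d
  layer 3 (fine sand): t_3 = 2.98 × 0.16 / 0.05589 = 8.531 d
Total t = Σ t_i = 29.22 days.

29.2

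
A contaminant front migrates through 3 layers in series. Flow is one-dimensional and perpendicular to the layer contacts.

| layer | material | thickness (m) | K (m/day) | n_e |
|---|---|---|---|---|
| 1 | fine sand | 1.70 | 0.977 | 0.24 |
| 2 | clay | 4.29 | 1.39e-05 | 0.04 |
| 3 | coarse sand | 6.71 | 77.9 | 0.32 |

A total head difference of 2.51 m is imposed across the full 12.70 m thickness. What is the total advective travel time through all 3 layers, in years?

With flow normal to the layers, continuity requires the same specific discharge q through every layer.
Σ(b_i/K_i) = 1.70/0.977 + 4.29/1.39e-05 + 6.71/77.9 = 3.086e+05 d.
q = Δh / Σ(b_i/K_i) = 2.51 / 3.086e+05 = 8.133e-06 m/day.
In each layer the seepage velocity is v_i = q/n_i, so the layer transit time is t_i = b_i·n_i / q:
  layer 1 (fine sand): t_1 = 1.70 × 0.24 / 8.133e-06 = 50169 d
  layer 2 (clay): t_2 = 4.29 × 0.04 / 8.133e-06 = 21100 d
  layer 3 (coarse sand): t_3 = 6.71 × 0.32 / 8.133e-06 = 2.640e+05 d
Total t = Σ t_i = 3.353e+05 days = 918.0 years.

918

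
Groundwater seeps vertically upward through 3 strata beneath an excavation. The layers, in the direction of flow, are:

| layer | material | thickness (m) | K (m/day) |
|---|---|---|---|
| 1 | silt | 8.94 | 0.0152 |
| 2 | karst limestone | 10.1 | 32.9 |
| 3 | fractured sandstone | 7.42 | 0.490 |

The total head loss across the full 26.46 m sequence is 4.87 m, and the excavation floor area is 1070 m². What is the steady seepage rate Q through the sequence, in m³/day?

8.63

Flow is perpendicular to layering, so the layers act in series and the equivalent K is the thickness-weighted harmonic mean.
Total thickness L = 8.94 + 10.1 + 7.42 = 26.46 m.
Σ(b_i/K_i) = 8.94/0.0152 + 10.1/32.9 + 7.42/0.490 = 603.6 d.
K_eq = L / Σ(b_i/K_i) = 26.46 / 603.6 = 0.04384 m/day.
Q = K_eq · A · (Δh/L) = 0.04384 × 1070 × (4.87/26.46) = 8.633 m³/day.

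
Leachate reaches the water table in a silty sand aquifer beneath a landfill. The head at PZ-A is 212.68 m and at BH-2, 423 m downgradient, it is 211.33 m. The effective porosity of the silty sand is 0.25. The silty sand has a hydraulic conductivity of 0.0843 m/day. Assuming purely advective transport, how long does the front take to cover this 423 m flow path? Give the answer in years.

Hydraulic gradient i = (212.68 − 211.33) / 423 = 1.35 / 423 = 0.003191.
Darcy flux q = K · i = 0.08430 × 0.003191 = 0.0002690 m/day.
Seepage velocity v = q / n_e = 0.0002690 / 0.25 = 0.001076 m/day.
Travel time t = L / v = 423 / 0.001076 = 3.931e+05 days = 1076 years.

1080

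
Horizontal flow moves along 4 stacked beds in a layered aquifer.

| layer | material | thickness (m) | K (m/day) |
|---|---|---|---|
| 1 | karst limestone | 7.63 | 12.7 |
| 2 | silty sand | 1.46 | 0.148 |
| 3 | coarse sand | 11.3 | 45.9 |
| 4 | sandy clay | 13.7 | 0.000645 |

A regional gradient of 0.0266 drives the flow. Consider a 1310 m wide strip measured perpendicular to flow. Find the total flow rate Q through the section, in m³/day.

Flow is parallel to layering, so each bed carries its own Darcy discharge and the transmissivities add.
Σ(K_i·b_i) = 12.7×7.63 + 0.148×1.46 + 45.9×11.3 + 0.000645×13.7 = 615.8 m²/day.
Hydraulic gradient i = 0.0266.
Q = Σ(K_i·b_i) · W · i = 615.8 × 1310 × 0.02660 = 21458 m³/day.

21500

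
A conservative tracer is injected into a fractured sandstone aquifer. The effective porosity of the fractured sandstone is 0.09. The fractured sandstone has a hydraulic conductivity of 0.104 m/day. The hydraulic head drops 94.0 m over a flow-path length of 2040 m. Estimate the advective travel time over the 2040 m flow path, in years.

Hydraulic gradient i = Δh / L = 94.0 / 2040 = 0.04608.
Darcy flux q = K · i = 0.1040 × 0.04608 = 0.004792 m/day.
Seepage velocity v = q / n_e = 0.004792 / 0.09 = 0.05325 m/day.
Travel time t = L / v = 2040 / 0.05325 = 38313 days = 104.9 years.

105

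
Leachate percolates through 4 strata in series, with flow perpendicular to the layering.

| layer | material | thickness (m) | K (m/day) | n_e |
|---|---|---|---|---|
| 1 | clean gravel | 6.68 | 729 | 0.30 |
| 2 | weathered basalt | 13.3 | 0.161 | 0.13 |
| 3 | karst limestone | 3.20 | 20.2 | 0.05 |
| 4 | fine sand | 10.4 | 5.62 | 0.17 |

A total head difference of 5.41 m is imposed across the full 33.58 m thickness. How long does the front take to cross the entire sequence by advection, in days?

88.6

With flow normal to the layers, continuity requires the same specific discharge q through every layer.
Σ(b_i/K_i) = 6.68/729 + 13.3/0.161 + 3.20/20.2 + 10.4/5.62 = 84.63 d.
q = Δh / Σ(b_i/K_i) = 5.41 / 84.63 = 0.06393 m/day.
In each layer the seepage velocity is v_i = q/n_i, so the layer transit time is t_i = b_i·n_i / q:
  layer 1 (clean gravel): t_1 = 6.68 × 0.30 / 0.06393 = 31.35 d
  layer 2 (weathered basalt): t_2 = 13.3 × 0.13 / 0.06393 = 27.05 d
  layer 3 (karst limestone): t_3 = 3.20 × 0.05 / 0.06393 = 2.503 d
  layer 4 (fine sand): t_4 = 10.4 × 0.17 / 0.06393 = 27.66 d
Total t = Σ t_i = 88.55 days.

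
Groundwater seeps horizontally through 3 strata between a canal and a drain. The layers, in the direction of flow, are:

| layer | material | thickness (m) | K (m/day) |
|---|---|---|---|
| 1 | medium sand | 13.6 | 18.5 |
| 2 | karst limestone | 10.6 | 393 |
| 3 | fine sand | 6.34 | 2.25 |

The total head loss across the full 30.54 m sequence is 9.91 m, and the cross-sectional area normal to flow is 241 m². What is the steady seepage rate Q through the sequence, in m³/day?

667

Flow is perpendicular to layering, so the layers act in series and the equivalent K is the thickness-weighted harmonic mean.
Total thickness L = 13.6 + 10.6 + 6.34 = 30.54 m.
Σ(b_i/K_i) = 13.6/18.5 + 10.6/393 + 6.34/2.25 = 3.580 d.
K_eq = L / Σ(b_i/K_i) = 30.54 / 3.580 = 8.531 m/day.
Q = K_eq · A · (Δh/L) = 8.531 × 241 × (9.91/30.54) = 667.1 m³/day.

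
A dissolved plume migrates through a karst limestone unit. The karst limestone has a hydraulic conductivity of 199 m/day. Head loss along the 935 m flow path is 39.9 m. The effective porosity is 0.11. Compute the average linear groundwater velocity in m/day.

Hydraulic gradient i = Δh / L = 39.9 / 935 = 0.04267.
Darcy flux q = K · i = 199.0 × 0.04267 = 8.492 m/day.
Seepage velocity v = q / n_e = 8.492 / 0.11 = 77.20 m/day.

77.2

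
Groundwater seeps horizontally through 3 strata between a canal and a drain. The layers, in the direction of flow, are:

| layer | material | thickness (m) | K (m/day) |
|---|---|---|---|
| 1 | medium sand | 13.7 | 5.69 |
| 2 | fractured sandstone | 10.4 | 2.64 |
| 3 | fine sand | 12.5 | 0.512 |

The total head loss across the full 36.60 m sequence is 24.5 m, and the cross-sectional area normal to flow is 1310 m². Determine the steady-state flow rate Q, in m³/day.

Flow is perpendicular to layering, so the layers act in series and the equivalent K is the thickness-weighted harmonic mean.
Total thickness L = 13.7 + 10.4 + 12.5 = 36.60 m.
Σ(b_i/K_i) = 13.7/5.69 + 10.4/2.64 + 12.5/0.512 = 30.76 d.
K_eq = L / Σ(b_i/K_i) = 36.60 / 30.76 = 1.190 m/day.
Q = K_eq · A · (Δh/L) = 1.190 × 1310 × (24.5/36.60) = 1043 m³/day.

1040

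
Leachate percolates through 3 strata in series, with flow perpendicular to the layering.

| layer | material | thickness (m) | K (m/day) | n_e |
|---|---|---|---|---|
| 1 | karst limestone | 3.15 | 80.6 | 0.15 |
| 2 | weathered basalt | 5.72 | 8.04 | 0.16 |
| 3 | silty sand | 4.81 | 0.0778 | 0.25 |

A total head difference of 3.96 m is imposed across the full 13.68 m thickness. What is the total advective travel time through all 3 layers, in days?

40.9

With flow normal to the layers, continuity requires the same specific discharge q through every layer.
Σ(b_i/K_i) = 3.15/80.6 + 5.72/8.04 + 4.81/0.0778 = 62.58 d.
q = Δh / Σ(b_i/K_i) = 3.96 / 62.58 = 0.06328 m/day.
In each layer the seepage velocity is v_i = q/n_i, so the layer transit time is t_i = b_i·n_i / q:
  layer 1 (karst limestone): t_1 = 3.15 × 0.15 / 0.06328 = 7.466 d
  layer 2 (weathered basalt): t_2 = 5.72 × 0.16 / 0.06328 = 14.46 d
  layer 3 (silty sand): t_3 = 4.81 × 0.25 / 0.06328 = 19.00 d
Total t = Σ t_i = 40.93 days.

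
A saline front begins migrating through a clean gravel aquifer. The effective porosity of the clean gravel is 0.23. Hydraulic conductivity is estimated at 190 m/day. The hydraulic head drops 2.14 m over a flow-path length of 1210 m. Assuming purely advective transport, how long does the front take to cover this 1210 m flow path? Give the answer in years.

Hydraulic gradient i = Δh / L = 2.14 / 1210 = 0.001769.
Darcy flux q = K · i = 190.0 × 0.001769 = 0.3360 m/day.
Seepage velocity v = q / n_e = 0.3360 / 0.23 = 1.461 m/day.
Travel time t = L / v = 1210 / 1.461 = 828.2 days = 2.267 years.

2.27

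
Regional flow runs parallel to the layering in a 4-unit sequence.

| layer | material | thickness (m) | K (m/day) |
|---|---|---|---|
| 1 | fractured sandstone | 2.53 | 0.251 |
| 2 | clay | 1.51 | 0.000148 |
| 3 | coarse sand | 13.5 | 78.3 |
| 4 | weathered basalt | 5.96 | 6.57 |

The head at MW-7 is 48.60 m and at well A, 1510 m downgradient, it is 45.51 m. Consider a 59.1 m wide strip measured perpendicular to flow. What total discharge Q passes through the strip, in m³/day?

Flow is parallel to layering, so each bed carries its own Darcy discharge and the transmissivities add.
Σ(K_i·b_i) = 0.251×2.53 + 0.000148×1.51 + 78.3×13.5 + 6.57×5.96 = 1097 m²/day.
Hydraulic gradient i = (48.60 − 45.51) / 1510 = 3.09 / 1510 = 0.002046.
Q = Σ(K_i·b_i) · W · i = 1097 × 59.1 × 0.002046 = 132.7 m³/day.

133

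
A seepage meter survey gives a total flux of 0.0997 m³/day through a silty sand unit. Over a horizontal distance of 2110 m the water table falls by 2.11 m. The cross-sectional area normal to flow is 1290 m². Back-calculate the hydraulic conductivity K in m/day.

0.0773

Hydraulic gradient i = Δh / L = 2.11 / 2110 = 0.001000.
From Q = K·A·i, K = Q / (A·i) = 0.0997 / (1290 × 0.001000) = 0.07729 m/day.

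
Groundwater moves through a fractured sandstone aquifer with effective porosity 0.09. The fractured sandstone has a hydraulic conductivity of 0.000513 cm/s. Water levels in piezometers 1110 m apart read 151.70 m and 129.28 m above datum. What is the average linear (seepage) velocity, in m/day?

0.0995

Convert K: 0.000513 cm/s × 864 = 0.4432 m/day.
Hydraulic gradient i = (151.70 − 129.28) / 1110 = 22.42 / 1110 = 0.02020.
Darcy flux q = K · i = 0.4432 × 0.02020 = 0.008952 m/day.
Seepage velocity v = q / n_e = 0.008952 / 0.09 = 0.09947 m/day.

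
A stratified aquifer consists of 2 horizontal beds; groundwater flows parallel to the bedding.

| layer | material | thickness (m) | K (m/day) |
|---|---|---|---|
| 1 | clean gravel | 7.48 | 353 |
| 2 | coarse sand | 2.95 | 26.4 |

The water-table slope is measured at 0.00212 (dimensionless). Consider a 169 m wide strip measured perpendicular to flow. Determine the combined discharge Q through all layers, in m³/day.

974

Flow is parallel to layering, so each bed carries its own Darcy discharge and the transmissivities add.
Σ(K_i·b_i) = 353×7.48 + 26.4×2.95 = 2718 m²/day.
Hydraulic gradient i = 0.00212.
Q = Σ(K_i·b_i) · W · i = 2718 × 169 × 0.002120 = 973.9 m³/day.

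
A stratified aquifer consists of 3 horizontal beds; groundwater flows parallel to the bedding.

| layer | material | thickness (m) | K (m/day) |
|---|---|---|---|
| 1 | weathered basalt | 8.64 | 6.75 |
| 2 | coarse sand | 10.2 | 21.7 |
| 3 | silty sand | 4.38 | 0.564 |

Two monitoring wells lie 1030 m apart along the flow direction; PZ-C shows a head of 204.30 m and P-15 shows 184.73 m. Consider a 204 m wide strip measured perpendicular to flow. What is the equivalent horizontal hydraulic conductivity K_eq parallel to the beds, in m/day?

Flow is parallel to layering, so each bed carries its own Darcy discharge and the transmissivities add.
Σ(K_i·b_i) = 6.75×8.64 + 21.7×10.2 + 0.564×4.38 = 282.1 m²/day.
Total thickness b = 23.22 m, so K_eq = Σ(K_i·b_i)/b = 12.15 m/day.

12.2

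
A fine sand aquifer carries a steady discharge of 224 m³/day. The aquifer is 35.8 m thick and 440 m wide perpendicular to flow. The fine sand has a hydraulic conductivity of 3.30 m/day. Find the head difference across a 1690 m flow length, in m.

Cross-sectional area A = 440 × 35.8 = 15752 m².
From Q = K·A·i, i = Q / (K·A) = 224 / (3.300 × 15752) = 0.004309.
Head loss Δh = i · L = 0.004309 × 1690 = 7.283 m.

7.28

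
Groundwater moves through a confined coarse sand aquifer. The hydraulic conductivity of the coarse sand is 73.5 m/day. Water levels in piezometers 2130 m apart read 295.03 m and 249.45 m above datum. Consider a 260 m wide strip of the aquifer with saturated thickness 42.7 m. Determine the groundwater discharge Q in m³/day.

Cross-sectional area A = 260 × 42.7 = 11102 m².
Hydraulic gradient i = (295.03 − 249.45) / 2130 = 45.58 / 2130 = 0.02140.
Darcy's law: Q = K · A · i = 73.50 × 11102 × 0.02140 = 17462 m³/day.

17500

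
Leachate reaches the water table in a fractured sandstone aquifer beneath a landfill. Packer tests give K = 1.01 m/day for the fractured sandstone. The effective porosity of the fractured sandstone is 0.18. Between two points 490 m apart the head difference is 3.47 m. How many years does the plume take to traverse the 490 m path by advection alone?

33.8

Hydraulic gradient i = Δh / L = 3.47 / 490 = 0.007082.
Darcy flux q = K · i = 1.010 × 0.007082 = 0.007152 m/day.
Seepage velocity v = q / n_e = 0.007152 / 0.18 = 0.03974 m/day.
Travel time t = L / v = 490 / 0.03974 = 12331 days = 33.76 years.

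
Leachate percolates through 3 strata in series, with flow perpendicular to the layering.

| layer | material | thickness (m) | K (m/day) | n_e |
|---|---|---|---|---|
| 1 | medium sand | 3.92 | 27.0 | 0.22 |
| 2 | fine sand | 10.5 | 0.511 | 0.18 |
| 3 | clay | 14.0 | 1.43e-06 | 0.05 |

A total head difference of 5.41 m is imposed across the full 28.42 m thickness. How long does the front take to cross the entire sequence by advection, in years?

17100

With flow normal to the layers, continuity requires the same specific discharge q through every layer.
Σ(b_i/K_i) = 3.92/27.0 + 10.5/0.511 + 14.0/1.43e-06 = 9.790e+06 d.
q = Δh / Σ(b_i/K_i) = 5.41 / 9.790e+06 = 5.526e-07 m/day.
In each layer the seepage velocity is v_i = q/n_i, so the layer transit time is t_i = b_i·n_i / q:
  layer 1 (medium sand): t_1 = 3.92 × 0.22 / 5.526e-07 = 1.561e+06 d
  layer 2 (fine sand): t_2 = 10.5 × 0.18 / 5.526e-07 = 3.420e+06 d
  layer 3 (clay): t_3 = 14.0 × 0.05 / 5.526e-07 = 1.267e+06 d
Total t = Σ t_i = 6.248e+06 days = 17105 years.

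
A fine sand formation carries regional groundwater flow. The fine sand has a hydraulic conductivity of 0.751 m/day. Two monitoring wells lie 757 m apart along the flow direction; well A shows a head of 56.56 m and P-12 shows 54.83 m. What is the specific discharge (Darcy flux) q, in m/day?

0.00172

Hydraulic gradient i = (56.56 − 54.83) / 757 = 1.73 / 757 = 0.002285.
Specific discharge q = K · i = 0.7510 × 0.002285 = 0.001716 m/day.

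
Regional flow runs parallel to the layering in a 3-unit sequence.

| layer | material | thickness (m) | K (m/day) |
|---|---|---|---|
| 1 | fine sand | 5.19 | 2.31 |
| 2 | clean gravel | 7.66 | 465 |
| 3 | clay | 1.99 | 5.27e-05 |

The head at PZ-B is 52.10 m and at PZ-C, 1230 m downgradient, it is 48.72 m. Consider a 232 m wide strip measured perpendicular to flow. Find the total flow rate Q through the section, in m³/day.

Flow is parallel to layering, so each bed carries its own Darcy discharge and the transmissivities add.
Σ(K_i·b_i) = 2.31×5.19 + 465×7.66 + 5.27e-05×1.99 = 3574 m²/day.
Hydraulic gradient i = (52.10 − 48.72) / 1230 = 3.38 / 1230 = 0.002748.
Q = Σ(K_i·b_i) · W · i = 3574 × 232 × 0.002748 = 2278 m³/day.

2280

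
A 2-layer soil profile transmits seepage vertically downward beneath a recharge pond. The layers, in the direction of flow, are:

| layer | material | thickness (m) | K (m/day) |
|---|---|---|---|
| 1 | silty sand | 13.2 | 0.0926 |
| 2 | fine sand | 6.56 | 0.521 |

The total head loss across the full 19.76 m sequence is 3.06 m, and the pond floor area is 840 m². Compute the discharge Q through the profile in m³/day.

Flow is perpendicular to layering, so the layers act in series and the equivalent K is the thickness-weighted harmonic mean.
Total thickness L = 13.2 + 6.56 = 19.76 m.
Σ(b_i/K_i) = 13.2/0.0926 + 6.56/0.521 = 155.1 d.
K_eq = L / Σ(b_i/K_i) = 19.76 / 155.1 = 0.1274 m/day.
Q = K_eq · A · (Δh/L) = 0.1274 × 840 × (3.06/19.76) = 16.57 m³/day.

16.6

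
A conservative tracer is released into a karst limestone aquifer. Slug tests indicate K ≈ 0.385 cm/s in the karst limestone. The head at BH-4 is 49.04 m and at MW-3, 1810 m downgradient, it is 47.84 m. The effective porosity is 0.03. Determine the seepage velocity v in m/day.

7.35

Convert K: 0.385 cm/s × 864 = 332.6 m/day.
Hydraulic gradient i = (49.04 − 47.84) / 1810 = 1.2 / 1810 = 0.0006630.
Darcy flux q = K · i = 332.6 × 0.0006630 = 0.2205 m/day.
Seepage velocity v = q / n_e = 0.2205 / 0.03 = 7.351 m/day.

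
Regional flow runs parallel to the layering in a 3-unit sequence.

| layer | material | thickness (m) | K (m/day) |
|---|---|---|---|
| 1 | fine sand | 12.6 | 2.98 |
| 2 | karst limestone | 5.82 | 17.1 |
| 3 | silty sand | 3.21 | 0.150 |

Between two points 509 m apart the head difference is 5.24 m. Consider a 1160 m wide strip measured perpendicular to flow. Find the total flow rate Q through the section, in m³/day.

Flow is parallel to layering, so each bed carries its own Darcy discharge and the transmissivities add.
Σ(K_i·b_i) = 2.98×12.6 + 17.1×5.82 + 0.150×3.21 = 137.6 m²/day.
Hydraulic gradient i = Δh / L = 5.24 / 509 = 0.01029.
Q = Σ(K_i·b_i) · W · i = 137.6 × 1160 × 0.01029 = 1643 m³/day.

1640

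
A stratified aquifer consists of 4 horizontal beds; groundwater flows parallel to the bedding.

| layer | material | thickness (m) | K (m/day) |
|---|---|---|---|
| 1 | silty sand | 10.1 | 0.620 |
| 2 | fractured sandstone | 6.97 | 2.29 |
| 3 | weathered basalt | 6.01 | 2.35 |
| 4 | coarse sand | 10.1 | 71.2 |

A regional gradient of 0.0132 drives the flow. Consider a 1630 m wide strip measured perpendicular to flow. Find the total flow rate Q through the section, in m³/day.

16300

Flow is parallel to layering, so each bed carries its own Darcy discharge and the transmissivities add.
Σ(K_i·b_i) = 0.620×10.1 + 2.29×6.97 + 2.35×6.01 + 71.2×10.1 = 755.5 m²/day.
Hydraulic gradient i = 0.0132.
Q = Σ(K_i·b_i) · W · i = 755.5 × 1630 × 0.01320 = 16255 m³/day.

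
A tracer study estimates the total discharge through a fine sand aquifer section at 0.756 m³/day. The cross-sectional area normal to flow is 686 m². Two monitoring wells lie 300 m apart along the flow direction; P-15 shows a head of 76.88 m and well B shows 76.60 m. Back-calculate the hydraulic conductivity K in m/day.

1.18

Hydraulic gradient i = (76.88 − 76.60) / 300 = 0.28 / 300 = 0.0009333.
From Q = K·A·i, K = Q / (A·i) = 0.756 / (686.0 × 0.0009333) = 1.181 m/day.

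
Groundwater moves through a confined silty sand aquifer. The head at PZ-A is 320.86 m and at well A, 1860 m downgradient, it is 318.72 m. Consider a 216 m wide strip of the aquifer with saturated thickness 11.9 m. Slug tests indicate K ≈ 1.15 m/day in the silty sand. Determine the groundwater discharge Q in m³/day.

3.40

Cross-sectional area A = 216 × 11.9 = 2570 m².
Hydraulic gradient i = (320.86 − 318.72) / 1860 = 2.14 / 1860 = 0.001151.
Darcy's law: Q = K · A · i = 1.150 × 2570 × 0.001151 = 3.401 m³/day.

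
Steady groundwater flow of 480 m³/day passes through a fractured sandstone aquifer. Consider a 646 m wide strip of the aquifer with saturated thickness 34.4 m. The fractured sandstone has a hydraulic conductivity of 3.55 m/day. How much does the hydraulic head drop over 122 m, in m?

Cross-sectional area A = 646 × 34.4 = 22222 m².
From Q = K·A·i, i = Q / (K·A) = 480 / (3.550 × 22222) = 0.006084.
Head loss Δh = i · L = 0.006084 × 122 = 0.7423 m.

0.742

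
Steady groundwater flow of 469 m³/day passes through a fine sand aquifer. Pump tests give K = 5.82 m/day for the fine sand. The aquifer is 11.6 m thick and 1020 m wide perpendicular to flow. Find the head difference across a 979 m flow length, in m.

Cross-sectional area A = 1020 × 11.6 = 11832 m².
From Q = K·A·i, i = Q / (K·A) = 469 / (5.820 × 11832) = 0.006811.
Head loss Δh = i · L = 0.006811 × 979 = 6.668 m.

6.67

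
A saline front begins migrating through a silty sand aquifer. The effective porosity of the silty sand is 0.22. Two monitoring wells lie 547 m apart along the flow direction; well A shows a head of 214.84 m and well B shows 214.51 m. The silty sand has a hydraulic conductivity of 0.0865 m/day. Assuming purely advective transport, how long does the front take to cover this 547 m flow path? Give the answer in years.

6310

Hydraulic gradient i = (214.84 − 214.51) / 547 = 0.33 / 547 = 0.0006033.
Darcy flux q = K · i = 0.08650 × 0.0006033 = 5.218e-05 m/day.
Seepage velocity v = q / n_e = 5.218e-05 / 0.22 = 0.0002372 m/day.
Travel time t = L / v = 547 / 0.0002372 = 2.306e+06 days = 6314 years.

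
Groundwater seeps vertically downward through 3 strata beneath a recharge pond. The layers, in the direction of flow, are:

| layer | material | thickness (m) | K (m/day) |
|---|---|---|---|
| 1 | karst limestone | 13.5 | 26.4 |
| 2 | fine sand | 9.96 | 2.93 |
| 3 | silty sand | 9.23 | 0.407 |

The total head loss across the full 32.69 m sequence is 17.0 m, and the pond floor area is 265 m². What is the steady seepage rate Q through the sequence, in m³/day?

Flow is perpendicular to layering, so the layers act in series and the equivalent K is the thickness-weighted harmonic mean.
Total thickness L = 13.5 + 9.96 + 9.23 = 32.69 m.
Σ(b_i/K_i) = 13.5/26.4 + 9.96/2.93 + 9.23/0.407 = 26.59 d.
K_eq = L / Σ(b_i/K_i) = 32.69 / 26.59 = 1.229 m/day.
Q = K_eq · A · (Δh/L) = 1.229 × 265 × (17.0/32.69) = 169.4 m³/day.

169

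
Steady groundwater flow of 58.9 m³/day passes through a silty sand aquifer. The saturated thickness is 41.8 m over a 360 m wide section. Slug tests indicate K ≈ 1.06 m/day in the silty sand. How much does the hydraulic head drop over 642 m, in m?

2.37

Cross-sectional area A = 360 × 41.8 = 15048 m².
From Q = K·A·i, i = Q / (K·A) = 58.9 / (1.060 × 15048) = 0.003693.
Head loss Δh = i · L = 0.003693 × 642 = 2.371 m.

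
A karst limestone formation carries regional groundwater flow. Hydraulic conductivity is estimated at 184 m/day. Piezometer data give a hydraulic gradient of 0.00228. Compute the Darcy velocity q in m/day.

0.420

Hydraulic gradient i = 0.00228.
Specific discharge q = K · i = 184.0 × 0.002280 = 0.4195 m/day.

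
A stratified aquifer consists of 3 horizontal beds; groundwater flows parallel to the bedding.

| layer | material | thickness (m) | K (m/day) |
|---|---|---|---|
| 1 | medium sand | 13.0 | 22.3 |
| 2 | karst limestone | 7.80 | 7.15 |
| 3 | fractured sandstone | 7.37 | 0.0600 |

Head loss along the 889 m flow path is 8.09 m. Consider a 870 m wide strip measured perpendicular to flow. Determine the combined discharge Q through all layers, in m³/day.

Flow is parallel to layering, so each bed carries its own Darcy discharge and the transmissivities add.
Σ(K_i·b_i) = 22.3×13.0 + 7.15×7.80 + 0.0600×7.37 = 346.1 m²/day.
Hydraulic gradient i = Δh / L = 8.09 / 889 = 0.009100.
Q = Σ(K_i·b_i) · W · i = 346.1 × 870 × 0.009100 = 2740 m³/day.

2740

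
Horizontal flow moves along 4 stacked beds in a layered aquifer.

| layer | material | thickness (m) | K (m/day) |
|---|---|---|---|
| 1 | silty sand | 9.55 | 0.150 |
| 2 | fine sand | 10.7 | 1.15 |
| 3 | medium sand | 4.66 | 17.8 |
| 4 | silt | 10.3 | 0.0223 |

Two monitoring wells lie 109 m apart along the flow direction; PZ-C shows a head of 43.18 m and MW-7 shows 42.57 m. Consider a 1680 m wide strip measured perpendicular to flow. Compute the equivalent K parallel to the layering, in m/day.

2.75

Flow is parallel to layering, so each bed carries its own Darcy discharge and the transmissivities add.
Σ(K_i·b_i) = 0.150×9.55 + 1.15×10.7 + 17.8×4.66 + 0.0223×10.3 = 96.92 m²/day.
Total thickness b = 35.21 m, so K_eq = Σ(K_i·b_i)/b = 2.752 m/day.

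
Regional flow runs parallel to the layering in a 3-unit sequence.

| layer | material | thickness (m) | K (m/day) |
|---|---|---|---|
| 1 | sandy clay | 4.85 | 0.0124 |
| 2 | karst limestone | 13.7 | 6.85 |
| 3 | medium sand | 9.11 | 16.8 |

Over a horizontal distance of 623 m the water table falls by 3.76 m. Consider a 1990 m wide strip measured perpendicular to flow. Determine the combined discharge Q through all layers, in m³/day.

2970

Flow is parallel to layering, so each bed carries its own Darcy discharge and the transmissivities add.
Σ(K_i·b_i) = 0.0124×4.85 + 6.85×13.7 + 16.8×9.11 = 247.0 m²/day.
Hydraulic gradient i = Δh / L = 3.76 / 623 = 0.006035.
Q = Σ(K_i·b_i) · W · i = 247.0 × 1990 × 0.006035 = 2966 m³/day.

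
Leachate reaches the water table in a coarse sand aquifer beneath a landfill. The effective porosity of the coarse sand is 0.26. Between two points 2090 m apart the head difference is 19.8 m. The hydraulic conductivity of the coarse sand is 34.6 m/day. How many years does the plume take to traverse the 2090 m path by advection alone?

4.54

Hydraulic gradient i = Δh / L = 19.8 / 2090 = 0.009474.
Darcy flux q = K · i = 34.60 × 0.009474 = 0.3278 m/day.
Seepage velocity v = q / n_e = 0.3278 / 0.26 = 1.261 m/day.
Travel time t = L / v = 2090 / 1.261 = 1658 days = 4.539 years.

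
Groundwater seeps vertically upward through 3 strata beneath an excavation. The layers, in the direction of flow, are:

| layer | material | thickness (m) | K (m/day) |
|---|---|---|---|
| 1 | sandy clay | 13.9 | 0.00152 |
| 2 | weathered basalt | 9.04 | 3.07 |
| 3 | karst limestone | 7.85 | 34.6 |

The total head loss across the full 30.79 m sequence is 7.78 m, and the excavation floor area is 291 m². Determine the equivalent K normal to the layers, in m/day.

0.00337

Flow is perpendicular to layering, so the layers act in series and the equivalent K is the thickness-weighted harmonic mean.
Total thickness L = 13.9 + 9.04 + 7.85 = 30.79 m.
Σ(b_i/K_i) = 13.9/0.00152 + 9.04/3.07 + 7.85/34.6 = 9148 d.
K_eq = L / Σ(b_i/K_i) = 30.79 / 9148 = 0.003366 m/day.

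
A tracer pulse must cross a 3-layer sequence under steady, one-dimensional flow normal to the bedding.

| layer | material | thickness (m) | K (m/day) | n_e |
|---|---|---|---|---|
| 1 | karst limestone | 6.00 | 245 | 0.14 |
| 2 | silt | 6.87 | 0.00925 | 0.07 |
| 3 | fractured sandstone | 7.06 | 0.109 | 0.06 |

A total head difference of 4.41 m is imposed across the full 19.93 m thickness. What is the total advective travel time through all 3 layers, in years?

0.875

With flow normal to the layers, continuity requires the same specific discharge q through every layer.
Σ(b_i/K_i) = 6.00/245 + 6.87/0.00925 + 7.06/0.109 = 807.5 d.
q = Δh / Σ(b_i/K_i) = 4.41 / 807.5 = 0.005461 m/day.
In each layer the seepage velocity is v_i = q/n_i, so the layer transit time is t_i = b_i·n_i / q:
  layer 1 (karst limestone): t_1 = 6.00 × 0.14 / 0.005461 = 153.8 d
  layer 2 (silt): t_2 = 6.87 × 0.07 / 0.005461 = 88.06 d
  layer 3 (fractured sandstone): t_3 = 7.06 × 0.06 / 0.005461 = 77.56 d
Total t = Σ t_i = 319.4 days = 0.8745 years.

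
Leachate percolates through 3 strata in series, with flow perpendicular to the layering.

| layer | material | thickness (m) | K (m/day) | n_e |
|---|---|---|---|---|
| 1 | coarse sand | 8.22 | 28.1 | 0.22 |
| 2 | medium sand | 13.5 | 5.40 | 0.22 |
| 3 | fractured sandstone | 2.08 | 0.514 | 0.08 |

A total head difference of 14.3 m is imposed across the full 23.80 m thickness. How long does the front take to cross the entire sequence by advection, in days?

With flow normal to the layers, continuity requires the same specific discharge q through every layer.
Σ(b_i/K_i) = 8.22/28.1 + 13.5/5.40 + 2.08/0.514 = 6.839 d.
q = Δh / Σ(b_i/K_i) = 14.3 / 6.839 = 2.091 m/day.
In each layer the seepage velocity is v_i = q/n_i, so the layer transit time is t_i = b_i·n_i / q:
  layer 1 (coarse sand): t_1 = 8.22 × 0.22 / 2.091 = 0.8649 d
  layer 2 (medium sand): t_2 = 13.5 × 0.22 / 2.091 = 1.420 d
  layer 3 (fractured sandstone): t_3 = 2.08 × 0.08 / 2.091 = 0.07958 d
Total t = Σ t_i = 2.365 days.

2.36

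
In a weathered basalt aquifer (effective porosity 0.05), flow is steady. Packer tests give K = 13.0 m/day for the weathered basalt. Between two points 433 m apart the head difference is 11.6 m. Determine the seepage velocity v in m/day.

Hydraulic gradient i = Δh / L = 11.6 / 433 = 0.02679.
Darcy flux q = K · i = 13.00 × 0.02679 = 0.3483 m/day.
Seepage velocity v = q / n_e = 0.3483 / 0.05 = 6.965 m/day.

6.97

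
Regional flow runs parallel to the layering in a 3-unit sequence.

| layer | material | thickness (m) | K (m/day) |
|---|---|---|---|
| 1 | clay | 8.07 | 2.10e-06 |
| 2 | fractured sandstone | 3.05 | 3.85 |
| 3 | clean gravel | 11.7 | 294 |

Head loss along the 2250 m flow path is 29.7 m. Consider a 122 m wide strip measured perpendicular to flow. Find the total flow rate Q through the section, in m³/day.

Flow is parallel to layering, so each bed carries its own Darcy discharge and the transmissivities add.
Σ(K_i·b_i) = 2.10e-06×8.07 + 3.85×3.05 + 294×11.7 = 3452 m²/day.
Hydraulic gradient i = Δh / L = 29.7 / 2250 = 0.01320.
Q = Σ(K_i·b_i) · W · i = 3452 × 122 × 0.01320 = 5558 m³/day.

5560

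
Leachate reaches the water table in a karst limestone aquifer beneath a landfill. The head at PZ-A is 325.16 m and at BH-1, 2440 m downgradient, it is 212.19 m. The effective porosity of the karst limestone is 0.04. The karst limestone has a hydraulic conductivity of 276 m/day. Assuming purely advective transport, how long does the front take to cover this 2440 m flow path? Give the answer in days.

Hydraulic gradient i = (325.16 − 212.19) / 2440 = 112.97 / 2440 = 0.04630.
Darcy flux q = K · i = 276.0 × 0.04630 = 12.78 m/day.
Seepage velocity v = q / n_e = 12.78 / 0.04 = 319.5 m/day.
Travel time t = L / v = 2440 / 319.5 = 7.638 days.

7.64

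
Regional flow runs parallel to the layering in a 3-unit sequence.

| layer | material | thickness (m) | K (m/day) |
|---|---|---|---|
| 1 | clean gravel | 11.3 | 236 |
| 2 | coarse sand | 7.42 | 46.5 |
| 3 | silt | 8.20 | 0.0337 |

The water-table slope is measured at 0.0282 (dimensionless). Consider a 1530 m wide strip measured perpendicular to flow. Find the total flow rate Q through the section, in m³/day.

130000

Flow is parallel to layering, so each bed carries its own Darcy discharge and the transmissivities add.
Σ(K_i·b_i) = 236×11.3 + 46.5×7.42 + 0.0337×8.20 = 3012 m²/day.
Hydraulic gradient i = 0.0282.
Q = Σ(K_i·b_i) · W · i = 3012 × 1530 × 0.02820 = 1.300e+05 m³/day.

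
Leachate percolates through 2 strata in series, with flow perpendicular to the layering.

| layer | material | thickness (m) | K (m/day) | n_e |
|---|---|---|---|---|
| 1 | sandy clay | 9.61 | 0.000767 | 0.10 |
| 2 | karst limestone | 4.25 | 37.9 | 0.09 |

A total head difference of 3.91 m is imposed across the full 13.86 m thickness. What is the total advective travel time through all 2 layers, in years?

11.8

With flow normal to the layers, continuity requires the same specific discharge q through every layer.
Σ(b_i/K_i) = 9.61/0.000767 + 4.25/37.9 = 12529 d.
q = Δh / Σ(b_i/K_i) = 3.91 / 12529 = 0.0003121 m/day.
In each layer the seepage velocity is v_i = q/n_i, so the layer transit time is t_i = b_i·n_i / q:
  layer 1 (sandy clay): t_1 = 9.61 × 0.10 / 0.0003121 = 3079 d
  layer 2 (karst limestone): t_2 = 4.25 × 0.09 / 0.0003121 = 1226 d
Total t = Σ t_i = 4305 days = 11.79 years.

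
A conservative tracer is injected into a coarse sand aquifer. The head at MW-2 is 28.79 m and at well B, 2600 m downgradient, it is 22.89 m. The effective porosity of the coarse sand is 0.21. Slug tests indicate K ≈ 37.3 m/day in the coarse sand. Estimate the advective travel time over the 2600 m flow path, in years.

17.7

Hydraulic gradient i = (28.79 − 22.89) / 2600 = 5.9 / 2600 = 0.002269.
Darcy flux q = K · i = 37.30 × 0.002269 = 0.08464 m/day.
Seepage velocity v = q / n_e = 0.08464 / 0.21 = 0.4031 m/day.
Travel time t = L / v = 2600 / 0.4031 = 6451 days = 17.66 years.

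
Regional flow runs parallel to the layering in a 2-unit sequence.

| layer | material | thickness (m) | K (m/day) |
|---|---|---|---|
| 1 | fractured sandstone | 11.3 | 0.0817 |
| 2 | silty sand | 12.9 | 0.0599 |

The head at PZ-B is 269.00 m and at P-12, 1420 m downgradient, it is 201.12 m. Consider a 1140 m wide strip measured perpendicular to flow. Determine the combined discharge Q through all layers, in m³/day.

92.4

Flow is parallel to layering, so each bed carries its own Darcy discharge and the transmissivities add.
Σ(K_i·b_i) = 0.0817×11.3 + 0.0599×12.9 = 1.696 m²/day.
Hydraulic gradient i = (269.00 − 201.12) / 1420 = 67.88 / 1420 = 0.04780.
Q = Σ(K_i·b_i) · W · i = 1.696 × 1140 × 0.04780 = 92.42 m³/day.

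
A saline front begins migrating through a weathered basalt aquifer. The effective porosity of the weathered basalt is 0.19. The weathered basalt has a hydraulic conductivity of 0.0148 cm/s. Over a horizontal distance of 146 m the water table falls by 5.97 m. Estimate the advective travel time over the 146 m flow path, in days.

53.1

Convert K: 0.0148 cm/s × 864 = 12.79 m/day.
Hydraulic gradient i = Δh / L = 5.97 / 146 = 0.04089.
Darcy flux q = K · i = 12.79 × 0.04089 = 0.5229 m/day.
Seepage velocity v = q / n_e = 0.5229 / 0.19 = 2.752 m/day.
Travel time t = L / v = 146 / 2.752 = 53.05 days.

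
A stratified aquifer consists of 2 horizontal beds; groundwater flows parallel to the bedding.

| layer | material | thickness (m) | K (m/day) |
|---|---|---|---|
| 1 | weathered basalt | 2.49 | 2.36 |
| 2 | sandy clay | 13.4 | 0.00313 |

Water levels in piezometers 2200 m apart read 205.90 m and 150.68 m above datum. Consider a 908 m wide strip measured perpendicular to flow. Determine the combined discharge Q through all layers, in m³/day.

Flow is parallel to layering, so each bed carries its own Darcy discharge and the transmissivities add.
Σ(K_i·b_i) = 2.36×2.49 + 0.00313×13.4 = 5.918 m²/day.
Hydraulic gradient i = (205.90 − 150.68) / 2200 = 55.22 / 2200 = 0.02510.
Q = Σ(K_i·b_i) · W · i = 5.918 × 908 × 0.02510 = 134.9 m³/day.

135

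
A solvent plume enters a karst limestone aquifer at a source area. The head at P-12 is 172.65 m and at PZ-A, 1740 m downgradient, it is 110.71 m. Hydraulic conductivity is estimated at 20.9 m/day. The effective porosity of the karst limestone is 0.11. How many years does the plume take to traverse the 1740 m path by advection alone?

Hydraulic gradient i = (172.65 − 110.71) / 1740 = 61.94 / 1740 = 0.03560.
Darcy flux q = K · i = 20.90 × 0.03560 = 0.7440 m/day.
Seepage velocity v = q / n_e = 0.7440 / 0.11 = 6.764 m/day.
Travel time t = L / v = 1740 / 6.764 = 257.3 days = 0.7043 years.

0.704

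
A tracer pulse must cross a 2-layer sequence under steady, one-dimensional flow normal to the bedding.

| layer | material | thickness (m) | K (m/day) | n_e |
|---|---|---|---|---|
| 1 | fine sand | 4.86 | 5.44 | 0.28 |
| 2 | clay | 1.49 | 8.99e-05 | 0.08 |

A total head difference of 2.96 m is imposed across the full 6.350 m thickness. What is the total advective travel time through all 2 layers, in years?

With flow normal to the layers, continuity requires the same specific discharge q through every layer.
Σ(b_i/K_i) = 4.86/5.44 + 1.49/8.99e-05 = 16575 d.
q = Δh / Σ(b_i/K_i) = 2.96 / 16575 = 0.0001786 m/day.
In each layer the seepage velocity is v_i = q/n_i, so the layer transit time is t_i = b_i·n_i / q:
  layer 1 (fine sand): t_1 = 4.86 × 0.28 / 0.0001786 = 7620 d
  layer 2 (clay): t_2 = 1.49 × 0.08 / 0.0001786 = 667.5 d
Total t = Σ t_i = 8287 days = 22.69 years.

22.7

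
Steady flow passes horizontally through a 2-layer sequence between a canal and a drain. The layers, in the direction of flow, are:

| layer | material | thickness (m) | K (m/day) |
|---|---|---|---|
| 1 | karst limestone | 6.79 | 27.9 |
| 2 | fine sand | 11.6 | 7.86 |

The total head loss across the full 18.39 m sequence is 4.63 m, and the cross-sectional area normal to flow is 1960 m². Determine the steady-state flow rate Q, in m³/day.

5280

Flow is perpendicular to layering, so the layers act in series and the equivalent K is the thickness-weighted harmonic mean.
Total thickness L = 6.79 + 11.6 = 18.39 m.
Σ(b_i/K_i) = 6.79/27.9 + 11.6/7.86 = 1.719 d.
K_eq = L / Σ(b_i/K_i) = 18.39 / 1.719 = 10.70 m/day.
Q = K_eq · A · (Δh/L) = 10.70 × 1960 × (4.63/18.39) = 5279 m³/day.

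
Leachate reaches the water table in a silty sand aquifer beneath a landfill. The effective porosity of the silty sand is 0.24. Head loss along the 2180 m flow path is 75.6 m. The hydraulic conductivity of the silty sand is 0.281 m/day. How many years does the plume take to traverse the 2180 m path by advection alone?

147

Hydraulic gradient i = Δh / L = 75.6 / 2180 = 0.03468.
Darcy flux q = K · i = 0.2810 × 0.03468 = 0.009745 m/day.
Seepage velocity v = q / n_e = 0.009745 / 0.24 = 0.04060 m/day.
Travel time t = L / v = 2180 / 0.04060 = 53690 days = 147.0 years.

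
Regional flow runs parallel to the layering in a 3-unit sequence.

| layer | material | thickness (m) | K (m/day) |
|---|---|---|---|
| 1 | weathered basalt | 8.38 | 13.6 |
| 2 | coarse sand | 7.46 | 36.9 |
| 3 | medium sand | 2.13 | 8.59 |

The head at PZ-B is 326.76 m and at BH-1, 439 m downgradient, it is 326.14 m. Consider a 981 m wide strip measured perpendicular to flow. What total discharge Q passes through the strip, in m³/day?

565

Flow is parallel to layering, so each bed carries its own Darcy discharge and the transmissivities add.
Σ(K_i·b_i) = 13.6×8.38 + 36.9×7.46 + 8.59×2.13 = 407.5 m²/day.
Hydraulic gradient i = (326.76 − 326.14) / 439 = 0.62 / 439 = 0.001412.
Q = Σ(K_i·b_i) · W · i = 407.5 × 981 × 0.001412 = 564.6 m³/day.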